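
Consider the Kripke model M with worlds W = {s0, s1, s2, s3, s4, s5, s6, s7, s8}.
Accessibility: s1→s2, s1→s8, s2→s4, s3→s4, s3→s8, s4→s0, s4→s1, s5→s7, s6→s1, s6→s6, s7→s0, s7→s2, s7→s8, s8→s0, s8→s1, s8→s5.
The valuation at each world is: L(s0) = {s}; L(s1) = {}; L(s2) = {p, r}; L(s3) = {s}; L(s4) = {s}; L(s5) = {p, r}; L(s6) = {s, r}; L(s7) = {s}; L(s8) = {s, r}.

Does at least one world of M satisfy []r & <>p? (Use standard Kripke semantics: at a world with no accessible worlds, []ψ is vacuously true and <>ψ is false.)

Yes

Let φ = []r & <>p. Evaluate φ at each world:
  s0 (successors ∅): φ is false.
  s1 (successors {s2, s8}): φ is true.
  s2 (successors {s4}): φ is false.
  s3 (successors {s4, s8}): φ is false.
  s4 (successors {s0, s1}): φ is false.
  s5 (successors {s7}): φ is false.
  s6 (successors {s1, s6}): φ is false.
  s7 (successors {s0, s2, s8}): φ is false.
  s8 (successors {s0, s1, s5}): φ is false.
Detail at s1 (witness):
  At s1: []r is true, <>p is true, so []r & <>p is true.
    At s1: []r requires r at every successor {s2, s8}.
      At s2: r is true.
      At s8: r is true.
    So []r is true at s1.
    At s1: <>p requires p at some successor in {s2, s8}.
      p holds at s2, so <>p is true at s1.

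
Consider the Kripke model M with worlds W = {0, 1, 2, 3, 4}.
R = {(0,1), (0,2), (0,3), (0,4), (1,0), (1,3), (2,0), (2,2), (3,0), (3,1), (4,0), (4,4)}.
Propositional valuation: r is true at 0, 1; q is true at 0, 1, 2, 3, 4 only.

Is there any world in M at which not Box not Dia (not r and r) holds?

Let φ = not Box not Dia (not r and r). Evaluate φ at each world:
  0 (successors {1, 2, 3, 4}): φ is false.
  1 (successors {0, 3}): φ is false.
  2 (successors {0, 2}): φ is false.
  3 (successors {0, 1}): φ is false.
  4 (successors {0, 4}): φ is false.
For instance, at 2:
  At 2: Box not Dia (not r and r) is true, so not Box not Dia (not r and r) is false.
    At 2: Box not Dia (not r and r) requires not Dia (not r and r) at every successor {0, 2}.
      At 0: not Dia (not r and r) is true.
      At 2: not Dia (not r and r) is true.
    So Box not Dia (not r and r) is true at 2.

No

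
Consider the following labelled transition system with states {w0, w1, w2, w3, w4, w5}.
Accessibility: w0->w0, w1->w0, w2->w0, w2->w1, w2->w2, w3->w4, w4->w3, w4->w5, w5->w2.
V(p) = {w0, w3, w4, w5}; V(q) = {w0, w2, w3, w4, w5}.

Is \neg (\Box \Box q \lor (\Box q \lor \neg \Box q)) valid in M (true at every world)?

No

Let φ = \neg (\Box \Box q \lor (\Box q \lor \neg \Box q)). Evaluate φ at each world:
  w0 (successors {w0}): φ is false.
  w1 (successors {w0}): φ is false.
  w2 (successors {w0, w1, w2}): φ is false.
  w3 (successors {w4}): φ is false.
  w4 (successors {w3, w5}): φ is false.
  w5 (successors {w2}): φ is false.
Detail at w0 (counterexample):
  At w0: \Box \Box q \lor (\Box q \lor \neg \Box q) is true, so \neg (\Box \Box q \lor (\Box q \lor \neg \Box q)) is false.
    At w0: \Box \Box q is true, \Box q \lor \neg \Box q is true, so \Box \Box q \lor (\Box q \lor \neg \Box q) is true.
      At w0: \Box \Box q requires \Box q at every successor {w0}.
        At w0: \Box q is true.
      So \Box \Box q is true at w0.
      At w0: \Box q is true, \neg \Box q is false, so \Box q \lor \neg \Box q is true.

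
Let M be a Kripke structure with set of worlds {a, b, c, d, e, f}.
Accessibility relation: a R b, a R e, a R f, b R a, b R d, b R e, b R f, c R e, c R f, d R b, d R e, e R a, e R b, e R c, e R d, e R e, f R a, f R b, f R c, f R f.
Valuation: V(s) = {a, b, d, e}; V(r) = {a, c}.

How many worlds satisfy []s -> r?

5

Recall that []ψ holds at a world iff ψ holds at every accessible world, and <>ψ holds iff ψ holds at some accessible world.
Let φ = []s -> r. Evaluate φ at each world:
  a (successors {b, e, f}): φ is true.
  b (successors {a, d, e, f}): φ is true.
  c (successors {e, f}): φ is true.
  d (successors {b, e}): φ is false.
  e (successors {a, b, c, d, e}): φ is true.
  f (successors {a, b, c, f}): φ is true.
For instance, at f:
  At f: []s is false, r is false, so []s -> r is true.
    At f: []s requires s at every successor {a, b, c, f}.
      s fails at c, so []s is false at f.
Satisfying worlds: {a, b, c, e, f}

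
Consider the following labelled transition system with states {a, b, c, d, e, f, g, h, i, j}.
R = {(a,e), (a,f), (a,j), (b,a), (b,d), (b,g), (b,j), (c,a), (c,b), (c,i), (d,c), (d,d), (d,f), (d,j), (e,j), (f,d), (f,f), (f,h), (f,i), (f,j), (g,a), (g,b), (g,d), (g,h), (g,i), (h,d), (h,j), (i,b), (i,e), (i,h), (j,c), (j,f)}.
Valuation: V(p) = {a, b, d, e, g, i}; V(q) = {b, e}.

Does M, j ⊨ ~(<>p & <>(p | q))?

Recall that <>ψ holds at a world iff ψ holds at some accessible world.
At j: <>p & <>(p | q) is false, so ~(<>p & <>(p | q)) is true.
  At j: <>p is false, <>(p | q) is false, so <>p & <>(p | q) is false.
    At j: <>p requires p at some successor in {c, f}.
      At c: p is false.
      At f: p is false.
    So <>p is false at j.
    At j: <>(p | q) requires p | q at some successor in {c, f}.
      At c: p | q is false.
      At f: p | q is false.
    So <>(p | q) is false at j.

Yes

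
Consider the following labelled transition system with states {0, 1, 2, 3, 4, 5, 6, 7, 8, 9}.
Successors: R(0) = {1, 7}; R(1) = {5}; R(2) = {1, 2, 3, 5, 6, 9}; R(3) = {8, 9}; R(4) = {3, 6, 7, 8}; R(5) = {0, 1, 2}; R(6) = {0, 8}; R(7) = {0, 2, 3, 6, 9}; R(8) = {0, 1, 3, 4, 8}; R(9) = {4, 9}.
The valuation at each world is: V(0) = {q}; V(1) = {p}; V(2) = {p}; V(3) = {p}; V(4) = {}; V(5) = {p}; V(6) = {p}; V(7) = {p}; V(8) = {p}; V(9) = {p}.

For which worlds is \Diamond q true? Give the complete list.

5, 6, 7, 8

Let φ = \Diamond q. Evaluate φ at each world:
  0 (successors {1, 7}): φ is false.
  1 (successors {5}): φ is false.
  2 (successors {1, 2, 3, 5, 6, 9}): φ is false.
  3 (successors {8, 9}): φ is false.
  4 (successors {3, 6, 7, 8}): φ is false.
  5 (successors {0, 1, 2}): φ is true.
  6 (successors {0, 8}): φ is true.
  7 (successors {0, 2, 3, 6, 9}): φ is true.
  8 (successors {0, 1, 3, 4, 8}): φ is true.
  9 (successors {4, 9}): φ is false.
For instance, at 2:
  At 2: \Diamond q requires q at some successor in {1, 2, 3, 5, 6, 9}.
    At 1: q is false.
    At 2: q is false.
    At 3: q is false.
    At 5: q is false.
    At 6: q is false.
    At 9: q is false.
  So \Diamond q is false at 2.
Satisfying worlds: {5, 6, 7, 8}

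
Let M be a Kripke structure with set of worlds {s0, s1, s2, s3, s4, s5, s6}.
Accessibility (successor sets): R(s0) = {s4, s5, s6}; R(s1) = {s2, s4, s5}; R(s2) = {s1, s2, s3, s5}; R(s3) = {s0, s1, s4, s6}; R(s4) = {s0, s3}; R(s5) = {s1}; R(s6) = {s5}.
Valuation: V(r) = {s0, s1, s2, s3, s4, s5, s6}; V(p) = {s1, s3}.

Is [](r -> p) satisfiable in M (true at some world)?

Recall that []ψ holds at a world iff ψ holds at every accessible world, and <>ψ holds iff ψ holds at some accessible world.
Let φ = [](r -> p). Evaluate φ at each world:
  s0 (successors {s4, s5, s6}): φ is false.
  s1 (successors {s2, s4, s5}): φ is false.
  s2 (successors {s1, s2, s3, s5}): φ is false.
  s3 (successors {s0, s1, s4, s6}): φ is false.
  s4 (successors {s0, s3}): φ is false.
  s5 (successors {s1}): φ is true.
  s6 (successors {s5}): φ is false.
Detail at s5 (witness):
  At s5: [](r -> p) requires r -> p at every successor {s1}.
    At s1: r -> p is true.
  So [](r -> p) is true at s5.

Yes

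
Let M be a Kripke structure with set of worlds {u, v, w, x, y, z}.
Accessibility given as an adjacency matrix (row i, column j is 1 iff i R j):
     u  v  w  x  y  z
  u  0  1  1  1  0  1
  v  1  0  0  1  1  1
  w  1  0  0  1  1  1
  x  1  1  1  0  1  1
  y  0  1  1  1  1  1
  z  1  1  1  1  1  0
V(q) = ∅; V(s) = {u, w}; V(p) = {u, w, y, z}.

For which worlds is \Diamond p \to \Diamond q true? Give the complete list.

none

Let φ = \Diamond p \to \Diamond q. Evaluate φ at each world:
  u (successors {v, w, x, z}): φ is false.
  v (successors {u, x, y, z}): φ is false.
  w (successors {u, x, y, z}): φ is false.
  x (successors {u, v, w, y, z}): φ is false.
  y (successors {v, w, x, y, z}): φ is false.
  z (successors {u, v, w, x, y}): φ is false.
For instance, at z:
  At z: \Diamond p is true, \Diamond q is false, so \Diamond p \to \Diamond q is false.
    At z: \Diamond p requires p at some successor in {u, v, w, x, y}.
      p holds at u, so \Diamond p is true at z.
    At z: \Diamond q requires q at some successor in {u, v, w, x, y}.
      At u: q is false.
      At v: q is false.
      At w: q is false.
      At x: q is false.
      At y: q is false.
    So \Diamond q is false at z.
Satisfying worlds: none.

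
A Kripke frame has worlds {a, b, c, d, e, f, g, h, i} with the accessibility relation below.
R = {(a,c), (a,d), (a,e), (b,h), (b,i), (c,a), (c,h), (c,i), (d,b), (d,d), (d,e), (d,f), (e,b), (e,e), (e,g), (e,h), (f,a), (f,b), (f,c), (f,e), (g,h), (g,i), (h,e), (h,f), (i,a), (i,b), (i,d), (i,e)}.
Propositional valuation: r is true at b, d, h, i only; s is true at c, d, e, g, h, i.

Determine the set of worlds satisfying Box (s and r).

b, g

Let φ = Box (s and r). Evaluate φ at each world:
  a (successors {c, d, e}): φ is false.
  b (successors {h, i}): φ is true.
  c (successors {a, h, i}): φ is false.
  d (successors {b, d, e, f}): φ is false.
  e (successors {b, e, g, h}): φ is false.
  f (successors {a, b, c, e}): φ is false.
  g (successors {h, i}): φ is true.
  h (successors {e, f}): φ is false.
  i (successors {a, b, d, e}): φ is false.
For instance, at e:
  At e: Box (s and r) requires s and r at every successor {b, e, g, h}.
    s and r fails at b, so Box (s and r) is false at e.
Satisfying worlds: {b, g}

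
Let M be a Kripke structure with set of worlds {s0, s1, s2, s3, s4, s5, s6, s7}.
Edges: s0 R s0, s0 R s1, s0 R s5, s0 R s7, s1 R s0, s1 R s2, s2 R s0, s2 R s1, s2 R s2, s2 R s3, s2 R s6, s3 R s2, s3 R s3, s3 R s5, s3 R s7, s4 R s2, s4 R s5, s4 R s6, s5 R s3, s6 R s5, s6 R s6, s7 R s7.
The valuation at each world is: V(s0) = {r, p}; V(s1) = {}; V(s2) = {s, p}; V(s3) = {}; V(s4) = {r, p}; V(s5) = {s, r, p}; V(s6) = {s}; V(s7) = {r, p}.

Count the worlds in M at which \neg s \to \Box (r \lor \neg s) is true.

5

Let φ = \neg s \to \Box (r \lor \neg s). Evaluate φ at each world:
  s0 (successors {s0, s1, s5, s7}): φ is true.
  s1 (successors {s0, s2}): φ is false.
  s2 (successors {s0, s1, s2, s3, s6}): φ is true.
  s3 (successors {s2, s3, s5, s7}): φ is false.
  s4 (successors {s2, s5, s6}): φ is false.
  s5 (successors {s3}): φ is true.
  s6 (successors {s5, s6}): φ is true.
  s7 (successors {s7}): φ is true.
For instance, at s2:
  At s2: \neg s is false, \Box (r \lor \neg s) is false, so \neg s \to \Box (r \lor \neg s) is true.
    At s2: \Box (r \lor \neg s) requires r \lor \neg s at every successor {s0, s1, s2, s3, s6}.
      r \lor \neg s fails at s2, so \Box (r \lor \neg s) is false at s2.
Satisfying worlds: {s0, s2, s5, s6, s7}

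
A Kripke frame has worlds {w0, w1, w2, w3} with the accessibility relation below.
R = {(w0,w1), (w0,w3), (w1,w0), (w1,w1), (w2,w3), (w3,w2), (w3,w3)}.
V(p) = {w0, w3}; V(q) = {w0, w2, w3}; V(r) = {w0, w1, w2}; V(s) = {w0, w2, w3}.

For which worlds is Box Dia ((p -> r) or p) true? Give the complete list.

w0, w1, w2, w3

Let φ = Box Dia ((p -> r) or p). Evaluate φ at each world:
  w0 (successors {w1, w3}): φ is true.
  w1 (successors {w0, w1}): φ is true.
  w2 (successors {w3}): φ is true.
  w3 (successors {w2, w3}): φ is true.
For instance, at w2:
  At w2: Box Dia ((p -> r) or p) requires Dia ((p -> r) or p) at every successor {w3}.
      At w3: Dia ((p -> r) or p) requires (p -> r) or p at some successor in {w2, w3}.
        (p -> r) or p holds at w2, so Dia ((p -> r) or p) is true at w3.
  So Box Dia ((p -> r) or p) is true at w2.
Satisfying worlds: {w0, w1, w2, w3}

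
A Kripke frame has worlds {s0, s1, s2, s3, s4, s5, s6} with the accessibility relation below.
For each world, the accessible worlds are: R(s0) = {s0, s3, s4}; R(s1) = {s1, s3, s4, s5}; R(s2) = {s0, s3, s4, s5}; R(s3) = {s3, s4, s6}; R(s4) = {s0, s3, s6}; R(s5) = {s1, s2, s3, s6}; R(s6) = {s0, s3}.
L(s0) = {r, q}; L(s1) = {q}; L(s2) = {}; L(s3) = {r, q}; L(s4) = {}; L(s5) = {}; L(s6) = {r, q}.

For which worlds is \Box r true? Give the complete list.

s4, s6

Let φ = \Box r. Evaluate φ at each world:
  s0 (successors {s0, s3, s4}): φ is false.
  s1 (successors {s1, s3, s4, s5}): φ is false.
  s2 (successors {s0, s3, s4, s5}): φ is false.
  s3 (successors {s3, s4, s6}): φ is false.
  s4 (successors {s0, s3, s6}): φ is true.
  s5 (successors {s1, s2, s3, s6}): φ is false.
  s6 (successors {s0, s3}): φ is true.
For instance, at s0:
  At s0: \Box r requires r at every successor {s0, s3, s4}.
    r fails at s4, so \Box r is false at s0.
Satisfying worlds: {s4, s6}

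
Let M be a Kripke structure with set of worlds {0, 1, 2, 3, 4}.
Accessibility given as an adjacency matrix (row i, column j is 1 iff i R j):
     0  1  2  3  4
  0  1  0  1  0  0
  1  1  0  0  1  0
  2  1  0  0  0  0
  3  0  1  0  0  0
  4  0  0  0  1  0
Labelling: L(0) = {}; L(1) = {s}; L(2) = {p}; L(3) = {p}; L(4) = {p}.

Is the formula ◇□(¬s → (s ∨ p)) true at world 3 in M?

No

At 3: ◇□(¬s → (s ∨ p)) requires □(¬s → (s ∨ p)) at some successor in {1}.
  At 1: □(¬s → (s ∨ p)) is false.
So ◇□(¬s → (s ∨ p)) is false at 3.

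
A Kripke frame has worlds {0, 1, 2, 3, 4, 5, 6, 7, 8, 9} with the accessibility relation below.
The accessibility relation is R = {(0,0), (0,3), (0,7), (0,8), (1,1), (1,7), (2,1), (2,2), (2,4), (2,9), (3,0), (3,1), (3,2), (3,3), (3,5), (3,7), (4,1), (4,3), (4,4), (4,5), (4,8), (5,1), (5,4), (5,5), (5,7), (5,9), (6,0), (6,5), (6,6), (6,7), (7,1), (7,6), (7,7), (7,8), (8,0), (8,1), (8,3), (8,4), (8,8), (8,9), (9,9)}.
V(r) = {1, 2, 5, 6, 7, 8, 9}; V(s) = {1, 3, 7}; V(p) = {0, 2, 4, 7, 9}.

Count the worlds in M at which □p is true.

1

Recall that □ψ holds at a world iff ψ holds at every accessible world, and ◇ψ holds iff ψ holds at some accessible world.
Let φ = □p. Evaluate φ at each world:
  0 (successors {0, 3, 7, 8}): φ is false.
  1 (successors {1, 7}): φ is false.
  2 (successors {1, 2, 4, 9}): φ is false.
  3 (successors {0, 1, 2, 3, 5, 7}): φ is false.
  4 (successors {1, 3, 4, 5, 8}): φ is false.
  5 (successors {1, 4, 5, 7, 9}): φ is false.
  6 (successors {0, 5, 6, 7}): φ is false.
  7 (successors {1, 6, 7, 8}): φ is false.
  8 (successors {0, 1, 3, 4, 8, 9}): φ is false.
  9 (successors {9}): φ is true.
For instance, at 7:
  At 7: □p requires p at every successor {1, 6, 7, 8}.
    p fails at 1, so □p is false at 7.
Satisfying worlds: {9}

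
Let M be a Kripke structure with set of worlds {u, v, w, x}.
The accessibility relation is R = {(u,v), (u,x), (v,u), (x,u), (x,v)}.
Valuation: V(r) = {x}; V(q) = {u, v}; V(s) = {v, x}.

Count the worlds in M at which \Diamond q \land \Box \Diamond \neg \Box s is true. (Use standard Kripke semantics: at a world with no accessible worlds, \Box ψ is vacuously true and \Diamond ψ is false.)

Recall that \Box ψ holds at a world iff ψ holds at every accessible world, and \Diamond ψ holds iff ψ holds at some accessible world.
Let φ = \Diamond q \land \Box \Diamond \neg \Box s. Evaluate φ at each world:
  u (successors {v, x}): φ is false.
  v (successors {u}): φ is true.
  w (successors ∅): φ is false.
  x (successors {u, v}): φ is false.
For instance, at u:
  At u: \Diamond q is true, \Box \Diamond \neg \Box s is false, so \Diamond q \land \Box \Diamond \neg \Box s is false.
    At u: \Diamond q requires q at some successor in {v, x}.
      q holds at v, so \Diamond q is true at u.
    At u: \Box \Diamond \neg \Box s requires \Diamond \neg \Box s at every successor {v, x}.
      \Diamond \neg \Box s fails at v, so \Box \Diamond \neg \Box s is false at u.
Satisfying worlds: {v}

1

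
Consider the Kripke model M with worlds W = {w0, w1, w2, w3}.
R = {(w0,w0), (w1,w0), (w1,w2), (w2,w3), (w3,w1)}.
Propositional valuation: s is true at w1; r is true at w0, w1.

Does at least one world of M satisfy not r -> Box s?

Let φ = not r -> Box s. Evaluate φ at each world:
  w0 (successors {w0}): φ is true.
  w1 (successors {w0, w2}): φ is true.
  w2 (successors {w3}): φ is false.
  w3 (successors {w1}): φ is true.
Detail at w0 (witness):
  At w0: not r is false, Box s is false, so not r -> Box s is true.
    At w0: Box s requires s at every successor {w0}.
      s fails at w0, so Box s is false at w0.

Yes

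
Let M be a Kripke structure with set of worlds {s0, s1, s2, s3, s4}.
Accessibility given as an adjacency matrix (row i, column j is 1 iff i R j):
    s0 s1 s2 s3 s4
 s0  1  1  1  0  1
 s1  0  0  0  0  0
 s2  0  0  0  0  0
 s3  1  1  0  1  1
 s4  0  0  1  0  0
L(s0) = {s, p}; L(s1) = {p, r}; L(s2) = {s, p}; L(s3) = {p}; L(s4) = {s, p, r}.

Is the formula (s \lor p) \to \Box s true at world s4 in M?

Yes

At s4: s \lor p is true, \Box s is true, so (s \lor p) \to \Box s is true.
  At s4: \Box s requires s at every successor {s2}.
    At s2: s is true.
  So \Box s is true at s4.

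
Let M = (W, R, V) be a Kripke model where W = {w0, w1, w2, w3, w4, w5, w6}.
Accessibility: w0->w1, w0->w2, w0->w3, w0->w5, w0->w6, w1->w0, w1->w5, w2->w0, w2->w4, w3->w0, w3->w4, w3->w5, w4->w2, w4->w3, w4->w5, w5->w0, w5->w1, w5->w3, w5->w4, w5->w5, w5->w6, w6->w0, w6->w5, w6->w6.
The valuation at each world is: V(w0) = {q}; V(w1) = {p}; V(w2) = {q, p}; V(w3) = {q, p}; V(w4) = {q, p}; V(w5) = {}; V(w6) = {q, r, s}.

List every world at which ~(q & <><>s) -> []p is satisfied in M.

w0, w2, w3, w4, w6

Let φ = ~(q & <><>s) -> []p. Evaluate φ at each world:
  w0 (successors {w1, w2, w3, w5, w6}): φ is true.
  w1 (successors {w0, w5}): φ is false.
  w2 (successors {w0, w4}): φ is true.
  w3 (successors {w0, w4, w5}): φ is true.
  w4 (successors {w2, w3, w5}): φ is true.
  w5 (successors {w0, w1, w3, w4, w5, w6}): φ is false.
  w6 (successors {w0, w5, w6}): φ is true.
For instance, at w3:
  At w3: ~(q & <><>s) is false, []p is false, so ~(q & <><>s) -> []p is true.
    At w3: q & <><>s is true, so ~(q & <><>s) is false.
      At w3: q is true, <><>s is true, so q & <><>s is true.
    At w3: []p requires p at every successor {w0, w4, w5}.
      p fails at w0, so []p is false at w3.
Satisfying worlds: {w0, w2, w3, w4, w6}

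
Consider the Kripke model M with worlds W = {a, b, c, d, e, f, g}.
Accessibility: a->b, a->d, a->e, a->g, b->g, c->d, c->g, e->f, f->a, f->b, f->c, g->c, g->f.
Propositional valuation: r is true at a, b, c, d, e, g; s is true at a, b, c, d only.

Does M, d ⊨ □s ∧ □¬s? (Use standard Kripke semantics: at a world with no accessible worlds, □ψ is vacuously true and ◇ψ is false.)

Yes

Recall that □ψ holds at a world iff ψ holds at every accessible world, and ◇ψ holds iff ψ holds at some accessible world.
At d: □s is true, □¬s is true, so □s ∧ □¬s is true.
  At d: no accessible worlds, so □s holds vacuously.
  At d: no accessible worlds, so □¬s holds vacuously.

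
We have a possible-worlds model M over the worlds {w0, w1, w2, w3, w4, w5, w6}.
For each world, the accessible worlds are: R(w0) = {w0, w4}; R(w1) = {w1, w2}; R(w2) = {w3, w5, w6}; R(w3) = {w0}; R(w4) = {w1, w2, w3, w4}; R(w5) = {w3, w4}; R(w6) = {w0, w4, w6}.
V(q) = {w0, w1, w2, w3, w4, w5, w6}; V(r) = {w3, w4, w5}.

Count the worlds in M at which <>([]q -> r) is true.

Let φ = <>([]q -> r). Evaluate φ at each world:
  w0 (successors {w0, w4}): φ is true.
  w1 (successors {w1, w2}): φ is false.
  w2 (successors {w3, w5, w6}): φ is true.
  w3 (successors {w0}): φ is false.
  w4 (successors {w1, w2, w3, w4}): φ is true.
  w5 (successors {w3, w4}): φ is true.
  w6 (successors {w0, w4, w6}): φ is true.
For instance, at w5:
  At w5: <>([]q -> r) requires []q -> r at some successor in {w3, w4}.
    []q -> r holds at w3, so <>([]q -> r) is true at w5.
      At w3: []q is true, r is true, so []q -> r is true.
Satisfying worlds: {w0, w2, w4, w5, w6}

5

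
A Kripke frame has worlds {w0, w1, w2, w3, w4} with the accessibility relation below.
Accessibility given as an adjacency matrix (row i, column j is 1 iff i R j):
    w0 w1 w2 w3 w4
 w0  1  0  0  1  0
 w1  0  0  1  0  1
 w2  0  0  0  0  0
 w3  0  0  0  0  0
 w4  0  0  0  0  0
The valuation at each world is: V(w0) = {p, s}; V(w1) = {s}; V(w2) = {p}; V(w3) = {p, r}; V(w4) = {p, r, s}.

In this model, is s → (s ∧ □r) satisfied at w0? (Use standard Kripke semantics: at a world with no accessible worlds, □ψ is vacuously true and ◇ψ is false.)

No

At w0: s is true, s ∧ □r is false, so s → (s ∧ □r) is false.
  At w0: s is true, □r is false, so s ∧ □r is false.
    At w0: □r requires r at every successor {w0, w3}.
      r fails at w0, so □r is false at w0.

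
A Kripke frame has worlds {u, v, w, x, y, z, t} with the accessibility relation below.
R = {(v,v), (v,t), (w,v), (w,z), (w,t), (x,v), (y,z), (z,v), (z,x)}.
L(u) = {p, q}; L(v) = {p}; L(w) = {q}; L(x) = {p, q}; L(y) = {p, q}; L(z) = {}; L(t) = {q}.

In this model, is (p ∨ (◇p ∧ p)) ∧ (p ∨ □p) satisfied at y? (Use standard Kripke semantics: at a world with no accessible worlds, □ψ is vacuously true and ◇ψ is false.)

Yes

At y: p ∨ (◇p ∧ p) is true, p ∨ □p is true, so (p ∨ (◇p ∧ p)) ∧ (p ∨ □p) is true.
  At y: p is true, ◇p ∧ p is false, so p ∨ (◇p ∧ p) is true.
    At y: ◇p is false, p is true, so ◇p ∧ p is false.
      At y: ◇p requires p at some successor in {z}.
        At z: p is false.
      So ◇p is false at y.
  At y: p is true, □p is false, so p ∨ □p is true.
    At y: □p requires p at every successor {z}.
      p fails at z, so □p is false at y.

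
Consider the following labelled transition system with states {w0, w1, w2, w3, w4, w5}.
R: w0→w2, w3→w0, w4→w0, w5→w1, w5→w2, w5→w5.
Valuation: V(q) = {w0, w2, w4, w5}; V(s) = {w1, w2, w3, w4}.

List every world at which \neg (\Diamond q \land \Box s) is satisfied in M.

w1, w2, w3, w4, w5

Recall that \Box ψ holds at a world iff ψ holds at every accessible world, and \Diamond ψ holds iff ψ holds at some accessible world.
Let φ = \neg (\Diamond q \land \Box s). Evaluate φ at each world:
  w0 (successors {w2}): φ is false.
  w1 (successors ∅): φ is true.
  w2 (successors ∅): φ is true.
  w3 (successors {w0}): φ is true.
  w4 (successors {w0}): φ is true.
  w5 (successors {w1, w2, w5}): φ is true.
For instance, at w5:
  At w5: \Diamond q \land \Box s is false, so \neg (\Diamond q \land \Box s) is true.
    At w5: \Diamond q is true, \Box s is false, so \Diamond q \land \Box s is false.
      At w5: \Diamond q requires q at some successor in {w1, w2, w5}.
        q holds at w2, so \Diamond q is true at w5.
      At w5: \Box s requires s at every successor {w1, w2, w5}.
        s fails at w5, so \Box s is false at w5.
Satisfying worlds: {w1, w2, w3, w4, w5}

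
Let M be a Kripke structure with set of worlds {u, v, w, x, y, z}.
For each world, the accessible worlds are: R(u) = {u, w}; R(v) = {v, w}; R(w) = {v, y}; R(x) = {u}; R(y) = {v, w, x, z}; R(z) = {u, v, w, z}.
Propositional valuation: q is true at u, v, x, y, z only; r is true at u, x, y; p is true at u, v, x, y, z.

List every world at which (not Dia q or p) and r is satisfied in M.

u, x, y

Recall that Dia ψ holds at a world iff ψ holds at some accessible world.
Let φ = (not Dia q or p) and r. Evaluate φ at each world:
  u (successors {u, w}): φ is true.
  v (successors {v, w}): φ is false.
  w (successors {v, y}): φ is false.
  x (successors {u}): φ is true.
  y (successors {v, w, x, z}): φ is true.
  z (successors {u, v, w, z}): φ is false.
For instance, at x:
  At x: not Dia q or p is true, r is true, so (not Dia q or p) and r is true.
    At x: not Dia q is false, p is true, so not Dia q or p is true.
      At x: Dia q is true, so not Dia q is false.
Satisfying worlds: {u, x, y}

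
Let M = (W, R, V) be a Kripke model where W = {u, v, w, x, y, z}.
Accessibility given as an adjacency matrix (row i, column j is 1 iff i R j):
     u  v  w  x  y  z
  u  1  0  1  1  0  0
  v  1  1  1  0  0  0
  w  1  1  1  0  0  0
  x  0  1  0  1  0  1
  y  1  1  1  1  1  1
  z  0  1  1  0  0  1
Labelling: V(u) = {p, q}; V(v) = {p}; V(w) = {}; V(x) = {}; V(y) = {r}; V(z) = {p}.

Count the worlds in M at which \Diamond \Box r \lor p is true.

Let φ = \Diamond \Box r \lor p. Evaluate φ at each world:
  u (successors {u, w, x}): φ is true.
  v (successors {u, v, w}): φ is true.
  w (successors {u, v, w}): φ is false.
  x (successors {v, x, z}): φ is false.
  y (successors {u, v, w, x, y, z}): φ is false.
  z (successors {v, w, z}): φ is true.
For instance, at u:
  At u: \Diamond \Box r is false, p is true, so \Diamond \Box r \lor p is true.
    At u: \Diamond \Box r requires \Box r at some successor in {u, w, x}.
      At u: \Box r is false.
      At w: \Box r is false.
      At x: \Box r is false.
    So \Diamond \Box r is false at u.
Satisfying worlds: {u, v, z}

3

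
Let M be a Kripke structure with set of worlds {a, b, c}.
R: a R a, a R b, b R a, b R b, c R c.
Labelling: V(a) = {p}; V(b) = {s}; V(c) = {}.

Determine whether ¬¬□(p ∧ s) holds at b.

No

At b: ¬□(p ∧ s) is true, so ¬¬□(p ∧ s) is false.
  At b: □(p ∧ s) is false, so ¬□(p ∧ s) is true.
    At b: □(p ∧ s) requires p ∧ s at every successor {a, b}.
      p ∧ s fails at a, so □(p ∧ s) is false at b.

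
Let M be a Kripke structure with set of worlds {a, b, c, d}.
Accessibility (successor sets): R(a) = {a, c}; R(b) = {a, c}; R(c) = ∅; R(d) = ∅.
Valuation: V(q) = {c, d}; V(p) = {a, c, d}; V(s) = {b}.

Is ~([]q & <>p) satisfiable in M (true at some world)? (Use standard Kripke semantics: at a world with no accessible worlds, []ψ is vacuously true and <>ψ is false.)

Yes

Let φ = ~([]q & <>p). Evaluate φ at each world:
  a (successors {a, c}): φ is true.
  b (successors {a, c}): φ is true.
  c (successors ∅): φ is true.
  d (successors ∅): φ is true.
Detail at a (witness):
  At a: []q & <>p is false, so ~([]q & <>p) is true.
    At a: []q is false, <>p is true, so []q & <>p is false.
      At a: []q requires q at every successor {a, c}.
        q fails at a, so []q is false at a.
      At a: <>p requires p at some successor in {a, c}.
        p holds at a, so <>p is true at a.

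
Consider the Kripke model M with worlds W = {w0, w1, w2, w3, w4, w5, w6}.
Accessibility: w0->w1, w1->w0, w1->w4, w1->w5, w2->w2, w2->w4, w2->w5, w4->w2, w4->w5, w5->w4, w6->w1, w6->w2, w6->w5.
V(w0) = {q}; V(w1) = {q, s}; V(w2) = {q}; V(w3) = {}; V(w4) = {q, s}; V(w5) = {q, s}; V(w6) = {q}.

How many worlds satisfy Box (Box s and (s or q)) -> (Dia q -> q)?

Let φ = Box (Box s and (s or q)) -> (Dia q -> q). Evaluate φ at each world:
  w0 (successors {w1}): φ is true.
  w1 (successors {w0, w4, w5}): φ is true.
  w2 (successors {w2, w4, w5}): φ is true.
  w3 (successors ∅): φ is true.
  w4 (successors {w2, w5}): φ is true.
  w5 (successors {w4}): φ is true.
  w6 (successors {w1, w2, w5}): φ is true.
For instance, at w1:
  At w1: Box (Box s and (s or q)) is false, Dia q -> q is true, so Box (Box s and (s or q)) -> (Dia q -> q) is true.
    At w1: Box (Box s and (s or q)) requires Box s and (s or q) at every successor {w0, w4, w5}.
      Box s and (s or q) fails at w4, so Box (Box s and (s or q)) is false at w1.
    At w1: Dia q is true, q is true, so Dia q -> q is true.
      At w1: Dia q requires q at some successor in {w0, w4, w5}.
        q holds at w0, so Dia q is true at w1.
Satisfying worlds: {w0, w1, w2, w3, w4, w5, w6}

7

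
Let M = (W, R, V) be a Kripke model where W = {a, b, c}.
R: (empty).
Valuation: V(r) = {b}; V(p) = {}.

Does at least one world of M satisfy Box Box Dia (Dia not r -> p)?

Let φ = Box Box Dia (Dia not r -> p). Evaluate φ at each world:
  a (successors ∅): φ is true.
  b (successors ∅): φ is true.
  c (successors ∅): φ is true.
Detail at a (witness):
  At a: no accessible worlds, so Box Box Dia (Dia not r -> p) holds vacuously.

Yes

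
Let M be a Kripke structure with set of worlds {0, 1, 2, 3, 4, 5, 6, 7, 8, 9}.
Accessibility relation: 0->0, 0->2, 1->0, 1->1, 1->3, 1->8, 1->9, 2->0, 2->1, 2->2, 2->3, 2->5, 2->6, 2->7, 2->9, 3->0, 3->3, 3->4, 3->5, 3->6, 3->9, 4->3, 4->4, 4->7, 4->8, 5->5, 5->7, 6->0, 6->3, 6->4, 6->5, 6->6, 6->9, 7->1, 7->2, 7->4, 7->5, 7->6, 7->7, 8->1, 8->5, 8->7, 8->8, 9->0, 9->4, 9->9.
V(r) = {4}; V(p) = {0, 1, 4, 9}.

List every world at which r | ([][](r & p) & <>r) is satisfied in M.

Let φ = r | ([][](r & p) & <>r). Evaluate φ at each world:
  0 (successors {0, 2}): φ is false.
  1 (successors {0, 1, 3, 8, 9}): φ is false.
  2 (successors {0, 1, 2, 3, 5, 6, 7, 9}): φ is false.
  3 (successors {0, 3, 4, 5, 6, 9}): φ is false.
  4 (successors {3, 4, 7, 8}): φ is true.
  5 (successors {5, 7}): φ is false.
  6 (successors {0, 3, 4, 5, 6, 9}): φ is false.
  7 (successors {1, 2, 4, 5, 6, 7}): φ is false.
  8 (successors {1, 5, 7, 8}): φ is false.
  9 (successors {0, 4, 9}): φ is false.
For instance, at 2:
  At 2: r is false, [][](r & p) & <>r is false, so r | ([][](r & p) & <>r) is false.
    At 2: [][](r & p) is false, <>r is false, so [][](r & p) & <>r is false.
      At 2: [][](r & p) requires [](r & p) at every successor {0, 1, 2, 3, 5, 6, 7, 9}.
        [](r & p) fails at 0, so [][](r & p) is false at 2.
      At 2: <>r requires r at some successor in {0, 1, 2, 3, 5, 6, 7, 9}.
        At 0: r is false.
        At 1: r is false.
        At 2: r is false.
        At 3: r is false.
        At 5: r is false.
        At 6: r is false.
        At 7: r is false.
        At 9: r is false.
      So <>r is false at 2.
Satisfying worlds: {4}

4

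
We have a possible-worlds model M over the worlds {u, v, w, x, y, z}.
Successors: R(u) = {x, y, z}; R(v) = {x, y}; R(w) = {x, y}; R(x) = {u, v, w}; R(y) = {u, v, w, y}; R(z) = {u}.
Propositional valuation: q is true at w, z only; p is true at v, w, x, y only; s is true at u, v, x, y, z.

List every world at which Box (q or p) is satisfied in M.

u, v, w

Recall that Box ψ holds at a world iff ψ holds at every accessible world, and Dia ψ holds iff ψ holds at some accessible world.
Let φ = Box (q or p). Evaluate φ at each world:
  u (successors {x, y, z}): φ is true.
  v (successors {x, y}): φ is true.
  w (successors {x, y}): φ is true.
  x (successors {u, v, w}): φ is false.
  y (successors {u, v, w, y}): φ is false.
  z (successors {u}): φ is false.
For instance, at z:
  At z: Box (q or p) requires q or p at every successor {u}.
    q or p fails at u, so Box (q or p) is false at z.
Satisfying worlds: {u, v, w}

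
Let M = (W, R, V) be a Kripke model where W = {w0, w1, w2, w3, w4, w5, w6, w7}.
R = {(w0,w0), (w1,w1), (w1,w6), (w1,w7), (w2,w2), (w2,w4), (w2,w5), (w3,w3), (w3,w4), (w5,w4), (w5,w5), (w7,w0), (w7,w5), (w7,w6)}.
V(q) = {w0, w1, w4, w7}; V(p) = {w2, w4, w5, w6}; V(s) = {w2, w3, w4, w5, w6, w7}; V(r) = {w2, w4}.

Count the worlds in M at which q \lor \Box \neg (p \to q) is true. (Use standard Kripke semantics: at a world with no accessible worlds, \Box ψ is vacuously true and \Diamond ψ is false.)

Recall that \Box ψ holds at a world iff ψ holds at every accessible world, and \Diamond ψ holds iff ψ holds at some accessible world.
Let φ = q \lor \Box \neg (p \to q). Evaluate φ at each world:
  w0 (successors {w0}): φ is true.
  w1 (successors {w1, w6, w7}): φ is true.
  w2 (successors {w2, w4, w5}): φ is false.
  w3 (successors {w3, w4}): φ is false.
  w4 (successors ∅): φ is true.
  w5 (successors {w4, w5}): φ is false.
  w6 (successors ∅): φ is true.
  w7 (successors {w0, w5, w6}): φ is true.
For instance, at w5:
  At w5: q is false, \Box \neg (p \to q) is false, so q \lor \Box \neg (p \to q) is false.
    At w5: \Box \neg (p \to q) requires \neg (p \to q) at every successor {w4, w5}.
      \neg (p \to q) fails at w4, so \Box \neg (p \to q) is false at w5.
Satisfying worlds: {w0, w1, w4, w6, w7}

5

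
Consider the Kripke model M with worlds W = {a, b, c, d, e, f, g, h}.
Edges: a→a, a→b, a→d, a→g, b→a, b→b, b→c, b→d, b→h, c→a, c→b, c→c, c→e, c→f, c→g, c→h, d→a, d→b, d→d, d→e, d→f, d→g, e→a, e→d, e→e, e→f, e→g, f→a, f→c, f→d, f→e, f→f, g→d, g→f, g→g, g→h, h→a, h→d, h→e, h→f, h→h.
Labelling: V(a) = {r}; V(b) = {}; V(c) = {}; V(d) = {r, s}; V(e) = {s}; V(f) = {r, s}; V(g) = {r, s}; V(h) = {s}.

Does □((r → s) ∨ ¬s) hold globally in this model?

Yes

Recall that □ψ holds at a world iff ψ holds at every accessible world, and ◇ψ holds iff ψ holds at some accessible world.
Let φ = □((r → s) ∨ ¬s). Evaluate φ at each world:
  a (successors {a, b, d, g}): φ is true.
  b (successors {a, b, c, d, h}): φ is true.
  c (successors {a, b, c, e, f, g, h}): φ is true.
  d (successors {a, b, d, e, f, g}): φ is true.
  e (successors {a, d, e, f, g}): φ is true.
  f (successors {a, c, d, e, f}): φ is true.
  g (successors {d, f, g, h}): φ is true.
  h (successors {a, d, e, f, h}): φ is true.
For instance, at c:
  At c: □((r → s) ∨ ¬s) requires (r → s) ∨ ¬s at every successor {a, b, c, e, f, g, h}.
    At a: (r → s) ∨ ¬s is true.
    At b: (r → s) ∨ ¬s is true.
    At c: (r → s) ∨ ¬s is true.
    At e: (r → s) ∨ ¬s is true.
    At f: (r → s) ∨ ¬s is true.
    At g: (r → s) ∨ ¬s is true.
    At h: (r → s) ∨ ¬s is true.
  So □((r → s) ∨ ¬s) is true at c.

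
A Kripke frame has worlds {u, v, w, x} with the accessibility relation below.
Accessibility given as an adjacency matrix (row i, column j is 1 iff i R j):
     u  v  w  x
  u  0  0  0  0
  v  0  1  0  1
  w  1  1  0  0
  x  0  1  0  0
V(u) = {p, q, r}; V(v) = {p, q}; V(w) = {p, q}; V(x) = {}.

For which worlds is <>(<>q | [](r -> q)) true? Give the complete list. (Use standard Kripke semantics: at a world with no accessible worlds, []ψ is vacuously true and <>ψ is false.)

Let φ = <>(<>q | [](r -> q)). Evaluate φ at each world:
  u (successors ∅): φ is false.
  v (successors {v, x}): φ is true.
  w (successors {u, v}): φ is true.
  x (successors {v}): φ is true.
For instance, at w:
  At w: <>(<>q | [](r -> q)) requires <>q | [](r -> q) at some successor in {u, v}.
    <>q | [](r -> q) holds at u, so <>(<>q | [](r -> q)) is true at w.
      At u: <>q is false, [](r -> q) is true, so <>q | [](r -> q) is true.
Satisfying worlds: {v, w, x}

v, w, x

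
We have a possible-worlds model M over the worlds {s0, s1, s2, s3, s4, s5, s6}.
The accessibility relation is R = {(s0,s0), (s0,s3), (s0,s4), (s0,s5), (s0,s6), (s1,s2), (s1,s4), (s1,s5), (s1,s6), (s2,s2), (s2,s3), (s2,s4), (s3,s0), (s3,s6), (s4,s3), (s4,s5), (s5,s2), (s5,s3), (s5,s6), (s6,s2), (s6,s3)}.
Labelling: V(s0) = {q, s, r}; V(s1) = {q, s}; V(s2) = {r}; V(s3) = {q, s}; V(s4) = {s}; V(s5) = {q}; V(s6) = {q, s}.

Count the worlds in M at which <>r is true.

6

Recall that <>ψ holds at a world iff ψ holds at some accessible world.
Let φ = <>r. Evaluate φ at each world:
  s0 (successors {s0, s3, s4, s5, s6}): φ is true.
  s1 (successors {s2, s4, s5, s6}): φ is true.
  s2 (successors {s2, s3, s4}): φ is true.
  s3 (successors {s0, s6}): φ is true.
  s4 (successors {s3, s5}): φ is false.
  s5 (successors {s2, s3, s6}): φ is true.
  s6 (successors {s2, s3}): φ is true.
For instance, at s5:
  At s5: <>r requires r at some successor in {s2, s3, s6}.
    r holds at s2, so <>r is true at s5.
Satisfying worlds: {s0, s1, s2, s3, s5, s6}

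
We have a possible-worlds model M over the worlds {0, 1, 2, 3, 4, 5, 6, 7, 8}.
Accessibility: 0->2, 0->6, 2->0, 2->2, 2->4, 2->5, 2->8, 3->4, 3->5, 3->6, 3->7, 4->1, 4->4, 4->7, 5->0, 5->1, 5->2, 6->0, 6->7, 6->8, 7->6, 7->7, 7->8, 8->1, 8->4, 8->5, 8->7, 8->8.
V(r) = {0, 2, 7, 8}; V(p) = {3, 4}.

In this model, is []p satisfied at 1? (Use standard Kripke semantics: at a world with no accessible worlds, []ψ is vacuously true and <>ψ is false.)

Yes

Recall that []ψ holds at a world iff ψ holds at every accessible world, and <>ψ holds iff ψ holds at some accessible world.
At 1: no accessible worlds, so []p holds vacuously.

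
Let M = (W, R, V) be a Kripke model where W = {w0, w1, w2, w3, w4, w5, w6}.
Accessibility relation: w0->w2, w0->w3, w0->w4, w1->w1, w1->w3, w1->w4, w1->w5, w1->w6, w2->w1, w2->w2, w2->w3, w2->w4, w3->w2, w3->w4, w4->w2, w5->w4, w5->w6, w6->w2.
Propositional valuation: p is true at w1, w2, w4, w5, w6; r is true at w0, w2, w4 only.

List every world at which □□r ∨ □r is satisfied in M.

Let φ = □□r ∨ □r. Evaluate φ at each world:
  w0 (successors {w2, w3, w4}): φ is false.
  w1 (successors {w1, w3, w4, w5, w6}): φ is false.
  w2 (successors {w1, w2, w3, w4}): φ is false.
  w3 (successors {w2, w4}): φ is true.
  w4 (successors {w2}): φ is true.
  w5 (successors {w4, w6}): φ is true.
  w6 (successors {w2}): φ is true.
For instance, at w3:
  At w3: □□r is false, □r is true, so □□r ∨ □r is true.
    At w3: □□r requires □r at every successor {w2, w4}.
      □r fails at w2, so □□r is false at w3.
    At w3: □r requires r at every successor {w2, w4}.
      At w2: r is true.
      At w4: r is true.
    So □r is true at w3.
Satisfying worlds: {w3, w4, w5, w6}

w3, w4, w5, w6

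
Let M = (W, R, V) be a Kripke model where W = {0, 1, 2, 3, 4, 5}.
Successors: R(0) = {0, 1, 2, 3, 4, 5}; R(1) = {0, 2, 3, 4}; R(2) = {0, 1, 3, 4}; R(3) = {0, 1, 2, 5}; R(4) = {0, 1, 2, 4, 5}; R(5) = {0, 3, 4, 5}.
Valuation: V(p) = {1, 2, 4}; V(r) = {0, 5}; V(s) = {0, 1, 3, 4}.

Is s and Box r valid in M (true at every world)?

No

Let φ = s and Box r. Evaluate φ at each world:
  0 (successors {0, 1, 2, 3, 4, 5}): φ is false.
  1 (successors {0, 2, 3, 4}): φ is false.
  2 (successors {0, 1, 3, 4}): φ is false.
  3 (successors {0, 1, 2, 5}): φ is false.
  4 (successors {0, 1, 2, 4, 5}): φ is false.
  5 (successors {0, 3, 4, 5}): φ is false.
Detail at 0 (counterexample):
  At 0: s is true, Box r is false, so s and Box r is false.
    At 0: Box r requires r at every successor {0, 1, 2, 3, 4, 5}.
      r fails at 1, so Box r is false at 0.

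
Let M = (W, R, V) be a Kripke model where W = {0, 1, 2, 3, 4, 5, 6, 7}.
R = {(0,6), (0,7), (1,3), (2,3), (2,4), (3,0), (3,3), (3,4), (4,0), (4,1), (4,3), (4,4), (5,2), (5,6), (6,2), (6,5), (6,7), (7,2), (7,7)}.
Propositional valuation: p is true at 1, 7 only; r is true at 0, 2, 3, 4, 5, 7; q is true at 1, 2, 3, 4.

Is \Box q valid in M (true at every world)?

No

Let φ = \Box q. Evaluate φ at each world:
  0 (successors {6, 7}): φ is false.
  1 (successors {3}): φ is true.
  2 (successors {3, 4}): φ is true.
  3 (successors {0, 3, 4}): φ is false.
  4 (successors {0, 1, 3, 4}): φ is false.
  5 (successors {2, 6}): φ is false.
  6 (successors {2, 5, 7}): φ is false.
  7 (successors {2, 7}): φ is false.
Detail at 0 (counterexample):
  At 0: \Box q requires q at every successor {6, 7}.
    q fails at 6, so \Box q is false at 0.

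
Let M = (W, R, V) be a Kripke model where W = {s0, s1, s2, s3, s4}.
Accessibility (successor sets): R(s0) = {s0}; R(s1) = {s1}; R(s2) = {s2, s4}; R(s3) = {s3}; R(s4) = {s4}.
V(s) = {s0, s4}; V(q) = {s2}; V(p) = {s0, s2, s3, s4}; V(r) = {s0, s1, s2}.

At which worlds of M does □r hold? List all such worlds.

Recall that □ψ holds at a world iff ψ holds at every accessible world, and ◇ψ holds iff ψ holds at some accessible world.
Let φ = □r. Evaluate φ at each world:
  s0 (successors {s0}): φ is true.
  s1 (successors {s1}): φ is true.
  s2 (successors {s2, s4}): φ is false.
  s3 (successors {s3}): φ is false.
  s4 (successors {s4}): φ is false.
For instance, at s2:
  At s2: □r requires r at every successor {s2, s4}.
    r fails at s4, so □r is false at s2.
Satisfying worlds: {s0, s1}

s0, s1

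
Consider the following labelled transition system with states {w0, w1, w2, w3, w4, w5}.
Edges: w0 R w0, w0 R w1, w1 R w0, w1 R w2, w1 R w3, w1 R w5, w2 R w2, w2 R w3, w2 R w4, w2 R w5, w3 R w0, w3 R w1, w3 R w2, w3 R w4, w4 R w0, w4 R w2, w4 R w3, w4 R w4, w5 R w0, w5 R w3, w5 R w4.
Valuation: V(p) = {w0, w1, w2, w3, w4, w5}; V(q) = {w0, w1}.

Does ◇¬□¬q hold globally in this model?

Yes

Let φ = ◇¬□¬q. Evaluate φ at each world:
  w0 (successors {w0, w1}): φ is true.
  w1 (successors {w0, w2, w3, w5}): φ is true.
  w2 (successors {w2, w3, w4, w5}): φ is true.
  w3 (successors {w0, w1, w2, w4}): φ is true.
  w4 (successors {w0, w2, w3, w4}): φ is true.
  w5 (successors {w0, w3, w4}): φ is true.
For instance, at w4:
  At w4: ◇¬□¬q requires ¬□¬q at some successor in {w0, w2, w3, w4}.
    ¬□¬q holds at w0, so ◇¬□¬q is true at w4.
      At w0: □¬q is false, so ¬□¬q is true.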